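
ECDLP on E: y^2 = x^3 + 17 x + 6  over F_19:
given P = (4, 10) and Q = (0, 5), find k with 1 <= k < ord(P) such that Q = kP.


Enumerate multiples of P until we hit Q = (0, 5):
  1P = (4, 10)
  2P = (18, 11)
  3P = (13, 7)
  4P = (0, 14)
  5P = (16, 2)
  6P = (10, 13)
  7P = (10, 6)
  8P = (16, 17)
  9P = (0, 5)
Match found at i = 9.

k = 9


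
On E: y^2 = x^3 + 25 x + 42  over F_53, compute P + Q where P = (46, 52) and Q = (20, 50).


P != Q, so use the chord formula.
s = (y2 - y1) / (x2 - x1) = (51) / (27) mod 53 = 49
x3 = s^2 - x1 - x2 mod 53 = 49^2 - 46 - 20 = 3
y3 = s (x1 - x3) - y1 mod 53 = 49 * (46 - 3) - 52 = 41

P + Q = (3, 41)


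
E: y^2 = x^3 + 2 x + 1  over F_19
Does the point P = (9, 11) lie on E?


Check whether y^2 = x^3 + 2 x + 1 (mod 19) for (x, y) = (9, 11).
LHS: y^2 = 11^2 mod 19 = 7
RHS: x^3 + 2 x + 1 = 9^3 + 2*9 + 1 mod 19 = 7
LHS = RHS

Yes, on the curve


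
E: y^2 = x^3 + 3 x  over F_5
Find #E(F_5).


For each x in F_5, count y with y^2 = x^3 + 3 x + 0 mod 5:
  x = 0: RHS = 0, y in [0]  -> 1 point(s)
  x = 1: RHS = 4, y in [2, 3]  -> 2 point(s)
  x = 2: RHS = 4, y in [2, 3]  -> 2 point(s)
  x = 3: RHS = 1, y in [1, 4]  -> 2 point(s)
  x = 4: RHS = 1, y in [1, 4]  -> 2 point(s)
Affine points: 9. Add the point at infinity: total = 10.

#E(F_5) = 10


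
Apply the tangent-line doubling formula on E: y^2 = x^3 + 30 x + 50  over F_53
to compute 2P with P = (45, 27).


Doubling: s = (3 x1^2 + a) / (2 y1)
s = (3*45^2 + 30) / (2*27) mod 53 = 10
x3 = s^2 - 2 x1 mod 53 = 10^2 - 2*45 = 10
y3 = s (x1 - x3) - y1 mod 53 = 10 * (45 - 10) - 27 = 5

2P = (10, 5)


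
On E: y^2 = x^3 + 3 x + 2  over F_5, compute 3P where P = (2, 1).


k = 3 = 11_2 (binary, LSB first: 11)
Double-and-add from P = (2, 1):
  bit 0 = 1: acc = O + (2, 1) = (2, 1)
  bit 1 = 1: acc = (2, 1) + (1, 4) = (1, 1)

3P = (1, 1)


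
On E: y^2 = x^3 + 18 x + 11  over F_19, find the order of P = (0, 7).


Compute successive multiples of P until we hit O:
  1P = (0, 7)
  2P = (16, 5)
  3P = (14, 9)
  4P = (12, 13)
  5P = (12, 6)
  6P = (14, 10)
  7P = (16, 14)
  8P = (0, 12)
  ... (continuing to 9P)
  9P = O

ord(P) = 9


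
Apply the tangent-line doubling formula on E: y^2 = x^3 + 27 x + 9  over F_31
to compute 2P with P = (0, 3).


Doubling: s = (3 x1^2 + a) / (2 y1)
s = (3*0^2 + 27) / (2*3) mod 31 = 20
x3 = s^2 - 2 x1 mod 31 = 20^2 - 2*0 = 28
y3 = s (x1 - x3) - y1 mod 31 = 20 * (0 - 28) - 3 = 26

2P = (28, 26)


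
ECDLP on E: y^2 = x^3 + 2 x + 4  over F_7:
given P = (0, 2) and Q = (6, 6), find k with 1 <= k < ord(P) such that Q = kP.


Enumerate multiples of P until we hit Q = (6, 6):
  1P = (0, 2)
  2P = (2, 4)
  3P = (6, 6)
Match found at i = 3.

k = 3


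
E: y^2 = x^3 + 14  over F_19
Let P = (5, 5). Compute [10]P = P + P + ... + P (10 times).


k = 10 = 1010_2 (binary, LSB first: 0101)
Double-and-add from P = (5, 5):
  bit 0 = 0: acc unchanged = O
  bit 1 = 1: acc = O + (13, 11) = (13, 11)
  bit 2 = 0: acc unchanged = (13, 11)
  bit 3 = 1: acc = (13, 11) + (15, 8) = (17, 14)

10P = (17, 14)


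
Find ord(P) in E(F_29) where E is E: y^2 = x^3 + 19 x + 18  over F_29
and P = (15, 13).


Compute successive multiples of P until we hit O:
  1P = (15, 13)
  2P = (22, 21)
  3P = (1, 3)
  4P = (7, 1)
  5P = (2, 21)
  6P = (5, 21)
  7P = (5, 8)
  8P = (2, 8)
  ... (continuing to 13P)
  13P = O

ord(P) = 13


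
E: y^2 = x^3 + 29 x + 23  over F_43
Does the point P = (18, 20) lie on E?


Check whether y^2 = x^3 + 29 x + 23 (mod 43) for (x, y) = (18, 20).
LHS: y^2 = 20^2 mod 43 = 13
RHS: x^3 + 29 x + 23 = 18^3 + 29*18 + 23 mod 43 = 13
LHS = RHS

Yes, on the curve


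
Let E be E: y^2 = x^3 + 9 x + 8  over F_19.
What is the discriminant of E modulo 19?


4 a^3 + 27 b^2 = 4*9^3 + 27*8^2 = 2916 + 1728 = 4644
Delta = -16 * (4644) = -74304
Delta mod 19 = 5

Delta = 5 (mod 19)


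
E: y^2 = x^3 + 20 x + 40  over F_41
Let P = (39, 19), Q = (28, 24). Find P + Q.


P != Q, so use the chord formula.
s = (y2 - y1) / (x2 - x1) = (5) / (30) mod 41 = 7
x3 = s^2 - x1 - x2 mod 41 = 7^2 - 39 - 28 = 23
y3 = s (x1 - x3) - y1 mod 41 = 7 * (39 - 23) - 19 = 11

P + Q = (23, 11)


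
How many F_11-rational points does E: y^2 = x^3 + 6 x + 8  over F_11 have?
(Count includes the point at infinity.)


For each x in F_11, count y with y^2 = x^3 + 6 x + 8 mod 11:
  x = 1: RHS = 4, y in [2, 9]  -> 2 point(s)
  x = 3: RHS = 9, y in [3, 8]  -> 2 point(s)
  x = 5: RHS = 9, y in [3, 8]  -> 2 point(s)
  x = 10: RHS = 1, y in [1, 10]  -> 2 point(s)
Affine points: 8. Add the point at infinity: total = 9.

#E(F_11) = 9


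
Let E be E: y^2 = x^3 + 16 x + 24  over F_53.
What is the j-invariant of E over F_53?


Delta = -16(4 a^3 + 27 b^2) mod 53 = 50
-1728 * (4 a)^3 = -1728 * (4*16)^3 mod 53 = 20
j = 20 * 50^(-1) mod 53 = 11

j = 11 (mod 53)


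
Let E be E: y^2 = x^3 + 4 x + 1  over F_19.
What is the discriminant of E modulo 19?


4 a^3 + 27 b^2 = 4*4^3 + 27*1^2 = 256 + 27 = 283
Delta = -16 * (283) = -4528
Delta mod 19 = 13

Delta = 13 (mod 19)


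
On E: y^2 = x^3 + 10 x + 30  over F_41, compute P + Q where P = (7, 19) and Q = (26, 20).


P != Q, so use the chord formula.
s = (y2 - y1) / (x2 - x1) = (1) / (19) mod 41 = 13
x3 = s^2 - x1 - x2 mod 41 = 13^2 - 7 - 26 = 13
y3 = s (x1 - x3) - y1 mod 41 = 13 * (7 - 13) - 19 = 26

P + Q = (13, 26)


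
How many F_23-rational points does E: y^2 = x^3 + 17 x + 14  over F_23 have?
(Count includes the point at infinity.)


For each x in F_23, count y with y^2 = x^3 + 17 x + 14 mod 23:
  x = 1: RHS = 9, y in [3, 20]  -> 2 point(s)
  x = 3: RHS = 0, y in [0]  -> 1 point(s)
  x = 4: RHS = 8, y in [10, 13]  -> 2 point(s)
  x = 7: RHS = 16, y in [4, 19]  -> 2 point(s)
  x = 8: RHS = 18, y in [8, 15]  -> 2 point(s)
  x = 14: RHS = 6, y in [11, 12]  -> 2 point(s)
  x = 16: RHS = 12, y in [9, 14]  -> 2 point(s)
  x = 17: RHS = 18, y in [8, 15]  -> 2 point(s)
  x = 21: RHS = 18, y in [8, 15]  -> 2 point(s)
Affine points: 17. Add the point at infinity: total = 18.

#E(F_23) = 18


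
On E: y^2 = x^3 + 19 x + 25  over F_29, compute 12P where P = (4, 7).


k = 12 = 1100_2 (binary, LSB first: 0011)
Double-and-add from P = (4, 7):
  bit 0 = 0: acc unchanged = O
  bit 1 = 0: acc unchanged = O
  bit 2 = 1: acc = O + (28, 18) = (28, 18)
  bit 3 = 1: acc = (28, 18) + (3, 15) = (4, 22)

12P = (4, 22)


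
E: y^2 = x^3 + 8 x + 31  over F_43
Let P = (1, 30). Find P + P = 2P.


Doubling: s = (3 x1^2 + a) / (2 y1)
s = (3*1^2 + 8) / (2*30) mod 43 = 31
x3 = s^2 - 2 x1 mod 43 = 31^2 - 2*1 = 13
y3 = s (x1 - x3) - y1 mod 43 = 31 * (1 - 13) - 30 = 28

2P = (13, 28)


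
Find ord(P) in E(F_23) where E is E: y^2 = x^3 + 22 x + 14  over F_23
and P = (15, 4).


Compute successive multiples of P until we hit O:
  1P = (15, 4)
  2P = (20, 6)
  3P = (13, 6)
  4P = (19, 0)
  5P = (13, 17)
  6P = (20, 17)
  7P = (15, 19)
  8P = O

ord(P) = 8


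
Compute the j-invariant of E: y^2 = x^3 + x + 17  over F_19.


Delta = -16(4 a^3 + 27 b^2) mod 19 = 13
-1728 * (4 a)^3 = -1728 * (4*1)^3 mod 19 = 7
j = 7 * 13^(-1) mod 19 = 2

j = 2 (mod 19)


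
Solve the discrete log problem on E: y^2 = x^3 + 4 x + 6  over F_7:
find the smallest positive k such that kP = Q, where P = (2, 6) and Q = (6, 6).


Enumerate multiples of P until we hit Q = (6, 6):
  1P = (2, 6)
  2P = (4, 3)
  3P = (5, 2)
  4P = (1, 2)
  5P = (6, 6)
Match found at i = 5.

k = 5


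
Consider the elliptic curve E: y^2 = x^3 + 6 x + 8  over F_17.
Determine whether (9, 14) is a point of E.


Check whether y^2 = x^3 + 6 x + 8 (mod 17) for (x, y) = (9, 14).
LHS: y^2 = 14^2 mod 17 = 9
RHS: x^3 + 6 x + 8 = 9^3 + 6*9 + 8 mod 17 = 9
LHS = RHS

Yes, on the curve


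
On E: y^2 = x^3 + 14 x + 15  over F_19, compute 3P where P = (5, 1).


k = 3 = 11_2 (binary, LSB first: 11)
Double-and-add from P = (5, 1):
  bit 0 = 1: acc = O + (5, 1) = (5, 1)
  bit 1 = 1: acc = (5, 1) + (18, 0) = (5, 18)

3P = (5, 18)


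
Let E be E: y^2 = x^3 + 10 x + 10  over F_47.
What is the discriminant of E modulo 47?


4 a^3 + 27 b^2 = 4*10^3 + 27*10^2 = 4000 + 2700 = 6700
Delta = -16 * (6700) = -107200
Delta mod 47 = 7

Delta = 7 (mod 47)


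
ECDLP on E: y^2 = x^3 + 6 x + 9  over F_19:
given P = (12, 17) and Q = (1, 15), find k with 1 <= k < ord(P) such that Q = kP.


Enumerate multiples of P until we hit Q = (1, 15):
  1P = (12, 17)
  2P = (1, 4)
  3P = (3, 4)
  4P = (15, 4)
  5P = (15, 15)
  6P = (3, 15)
  7P = (1, 15)
Match found at i = 7.

k = 7


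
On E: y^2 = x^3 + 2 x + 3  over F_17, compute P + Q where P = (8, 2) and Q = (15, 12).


P != Q, so use the chord formula.
s = (y2 - y1) / (x2 - x1) = (10) / (7) mod 17 = 16
x3 = s^2 - x1 - x2 mod 17 = 16^2 - 8 - 15 = 12
y3 = s (x1 - x3) - y1 mod 17 = 16 * (8 - 12) - 2 = 2

P + Q = (12, 2)


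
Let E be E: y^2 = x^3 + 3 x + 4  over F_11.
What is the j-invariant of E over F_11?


Delta = -16(4 a^3 + 27 b^2) mod 11 = 6
-1728 * (4 a)^3 = -1728 * (4*3)^3 mod 11 = 10
j = 10 * 6^(-1) mod 11 = 9

j = 9 (mod 11)


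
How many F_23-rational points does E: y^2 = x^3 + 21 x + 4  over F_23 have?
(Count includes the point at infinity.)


For each x in F_23, count y with y^2 = x^3 + 21 x + 4 mod 23:
  x = 0: RHS = 4, y in [2, 21]  -> 2 point(s)
  x = 1: RHS = 3, y in [7, 16]  -> 2 point(s)
  x = 2: RHS = 8, y in [10, 13]  -> 2 point(s)
  x = 3: RHS = 2, y in [5, 18]  -> 2 point(s)
  x = 5: RHS = 4, y in [2, 21]  -> 2 point(s)
  x = 6: RHS = 1, y in [1, 22]  -> 2 point(s)
  x = 9: RHS = 2, y in [5, 18]  -> 2 point(s)
  x = 10: RHS = 18, y in [8, 15]  -> 2 point(s)
  x = 11: RHS = 2, y in [5, 18]  -> 2 point(s)
  x = 12: RHS = 6, y in [11, 12]  -> 2 point(s)
  x = 13: RHS = 13, y in [6, 17]  -> 2 point(s)
  x = 14: RHS = 6, y in [11, 12]  -> 2 point(s)
  x = 18: RHS = 4, y in [2, 21]  -> 2 point(s)
  x = 20: RHS = 6, y in [11, 12]  -> 2 point(s)
  x = 21: RHS = 0, y in [0]  -> 1 point(s)
Affine points: 29. Add the point at infinity: total = 30.

#E(F_23) = 30


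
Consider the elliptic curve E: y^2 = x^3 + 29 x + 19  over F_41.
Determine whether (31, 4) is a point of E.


Check whether y^2 = x^3 + 29 x + 19 (mod 41) for (x, y) = (31, 4).
LHS: y^2 = 4^2 mod 41 = 16
RHS: x^3 + 29 x + 19 = 31^3 + 29*31 + 19 mod 41 = 0
LHS != RHS

No, not on the curve


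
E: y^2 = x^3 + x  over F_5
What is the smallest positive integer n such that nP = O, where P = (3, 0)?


Compute successive multiples of P until we hit O:
  1P = (3, 0)
  2P = O

ord(P) = 2


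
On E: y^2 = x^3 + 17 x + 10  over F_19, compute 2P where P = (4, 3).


Doubling: s = (3 x1^2 + a) / (2 y1)
s = (3*4^2 + 17) / (2*3) mod 19 = 14
x3 = s^2 - 2 x1 mod 19 = 14^2 - 2*4 = 17
y3 = s (x1 - x3) - y1 mod 19 = 14 * (4 - 17) - 3 = 5

2P = (17, 5)


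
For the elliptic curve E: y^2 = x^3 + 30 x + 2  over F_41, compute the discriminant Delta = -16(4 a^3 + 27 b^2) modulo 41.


4 a^3 + 27 b^2 = 4*30^3 + 27*2^2 = 108000 + 108 = 108108
Delta = -16 * (108108) = -1729728
Delta mod 41 = 21

Delta = 21 (mod 41)


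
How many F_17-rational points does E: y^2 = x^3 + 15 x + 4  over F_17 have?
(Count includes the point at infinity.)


For each x in F_17, count y with y^2 = x^3 + 15 x + 4 mod 17:
  x = 0: RHS = 4, y in [2, 15]  -> 2 point(s)
  x = 2: RHS = 8, y in [5, 12]  -> 2 point(s)
  x = 3: RHS = 8, y in [5, 12]  -> 2 point(s)
  x = 4: RHS = 9, y in [3, 14]  -> 2 point(s)
  x = 5: RHS = 0, y in [0]  -> 1 point(s)
  x = 6: RHS = 4, y in [2, 15]  -> 2 point(s)
  x = 9: RHS = 1, y in [1, 16]  -> 2 point(s)
  x = 10: RHS = 15, y in [7, 10]  -> 2 point(s)
  x = 11: RHS = 4, y in [2, 15]  -> 2 point(s)
  x = 12: RHS = 8, y in [5, 12]  -> 2 point(s)
  x = 13: RHS = 16, y in [4, 13]  -> 2 point(s)
  x = 14: RHS = 0, y in [0]  -> 1 point(s)
  x = 15: RHS = 0, y in [0]  -> 1 point(s)
Affine points: 23. Add the point at infinity: total = 24.

#E(F_17) = 24


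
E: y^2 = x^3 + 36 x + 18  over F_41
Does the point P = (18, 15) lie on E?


Check whether y^2 = x^3 + 36 x + 18 (mod 41) for (x, y) = (18, 15).
LHS: y^2 = 15^2 mod 41 = 20
RHS: x^3 + 36 x + 18 = 18^3 + 36*18 + 18 mod 41 = 20
LHS = RHS

Yes, on the curve


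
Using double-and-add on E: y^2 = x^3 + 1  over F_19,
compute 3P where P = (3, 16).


k = 3 = 11_2 (binary, LSB first: 11)
Double-and-add from P = (3, 16):
  bit 0 = 1: acc = O + (3, 16) = (3, 16)
  bit 1 = 1: acc = (3, 16) + (0, 18) = (8, 0)

3P = (8, 0)


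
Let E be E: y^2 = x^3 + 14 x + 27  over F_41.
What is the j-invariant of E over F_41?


Delta = -16(4 a^3 + 27 b^2) mod 41 = 21
-1728 * (4 a)^3 = -1728 * (4*14)^3 mod 41 = 4
j = 4 * 21^(-1) mod 41 = 8

j = 8 (mod 41)


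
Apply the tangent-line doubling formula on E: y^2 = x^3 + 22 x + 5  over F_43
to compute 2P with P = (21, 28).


Doubling: s = (3 x1^2 + a) / (2 y1)
s = (3*21^2 + 22) / (2*28) mod 43 = 34
x3 = s^2 - 2 x1 mod 43 = 34^2 - 2*21 = 39
y3 = s (x1 - x3) - y1 mod 43 = 34 * (21 - 39) - 28 = 5

2P = (39, 5)


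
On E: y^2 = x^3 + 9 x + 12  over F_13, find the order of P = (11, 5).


Compute successive multiples of P until we hit O:
  1P = (11, 5)
  2P = (1, 3)
  3P = (0, 5)
  4P = (2, 8)
  5P = (3, 1)
  6P = (9, 9)
  7P = (10, 6)
  8P = (6, 3)
  ... (continuing to 18P)
  18P = O

ord(P) = 18


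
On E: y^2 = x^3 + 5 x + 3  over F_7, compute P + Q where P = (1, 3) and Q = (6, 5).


P != Q, so use the chord formula.
s = (y2 - y1) / (x2 - x1) = (2) / (5) mod 7 = 6
x3 = s^2 - x1 - x2 mod 7 = 6^2 - 1 - 6 = 1
y3 = s (x1 - x3) - y1 mod 7 = 6 * (1 - 1) - 3 = 4

P + Q = (1, 4)


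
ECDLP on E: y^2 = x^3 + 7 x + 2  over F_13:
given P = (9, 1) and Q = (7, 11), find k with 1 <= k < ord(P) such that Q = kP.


Enumerate multiples of P until we hit Q = (7, 11):
  1P = (9, 1)
  2P = (7, 2)
  3P = (7, 11)
Match found at i = 3.

k = 3


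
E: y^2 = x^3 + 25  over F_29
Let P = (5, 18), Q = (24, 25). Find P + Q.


P != Q, so use the chord formula.
s = (y2 - y1) / (x2 - x1) = (7) / (19) mod 29 = 8
x3 = s^2 - x1 - x2 mod 29 = 8^2 - 5 - 24 = 6
y3 = s (x1 - x3) - y1 mod 29 = 8 * (5 - 6) - 18 = 3

P + Q = (6, 3)


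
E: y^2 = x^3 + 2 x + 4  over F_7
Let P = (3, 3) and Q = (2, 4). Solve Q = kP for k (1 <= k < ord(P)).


Enumerate multiples of P until we hit Q = (2, 4):
  1P = (3, 3)
  2P = (2, 3)
  3P = (2, 4)
Match found at i = 3.

k = 3


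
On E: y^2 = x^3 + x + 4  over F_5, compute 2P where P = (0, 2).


Doubling: s = (3 x1^2 + a) / (2 y1)
s = (3*0^2 + 1) / (2*2) mod 5 = 4
x3 = s^2 - 2 x1 mod 5 = 4^2 - 2*0 = 1
y3 = s (x1 - x3) - y1 mod 5 = 4 * (0 - 1) - 2 = 4

2P = (1, 4)


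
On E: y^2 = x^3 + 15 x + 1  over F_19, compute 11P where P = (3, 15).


k = 11 = 1011_2 (binary, LSB first: 1101)
Double-and-add from P = (3, 15):
  bit 0 = 1: acc = O + (3, 15) = (3, 15)
  bit 1 = 1: acc = (3, 15) + (18, 2) = (5, 7)
  bit 2 = 0: acc unchanged = (5, 7)
  bit 3 = 1: acc = (5, 7) + (0, 1) = (1, 13)

11P = (1, 13)


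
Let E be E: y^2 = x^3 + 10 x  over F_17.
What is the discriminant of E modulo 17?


4 a^3 + 27 b^2 = 4*10^3 + 27*0^2 = 4000 + 0 = 4000
Delta = -16 * (4000) = -64000
Delta mod 17 = 5

Delta = 5 (mod 17)


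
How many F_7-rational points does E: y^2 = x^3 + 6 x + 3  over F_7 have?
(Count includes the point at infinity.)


For each x in F_7, count y with y^2 = x^3 + 6 x + 3 mod 7:
  x = 2: RHS = 2, y in [3, 4]  -> 2 point(s)
  x = 4: RHS = 0, y in [0]  -> 1 point(s)
  x = 5: RHS = 4, y in [2, 5]  -> 2 point(s)
Affine points: 5. Add the point at infinity: total = 6.

#E(F_7) = 6


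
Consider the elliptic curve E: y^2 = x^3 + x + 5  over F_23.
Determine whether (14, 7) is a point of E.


Check whether y^2 = x^3 + 1 x + 5 (mod 23) for (x, y) = (14, 7).
LHS: y^2 = 7^2 mod 23 = 3
RHS: x^3 + 1 x + 5 = 14^3 + 1*14 + 5 mod 23 = 3
LHS = RHS

Yes, on the curve


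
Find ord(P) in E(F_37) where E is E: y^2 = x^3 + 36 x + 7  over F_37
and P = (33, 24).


Compute successive multiples of P until we hit O:
  1P = (33, 24)
  2P = (18, 30)
  3P = (35, 36)
  4P = (5, 33)
  5P = (0, 9)
  6P = (25, 20)
  7P = (7, 26)
  8P = (27, 4)
  ... (continuing to 38P)
  38P = O

ord(P) = 38


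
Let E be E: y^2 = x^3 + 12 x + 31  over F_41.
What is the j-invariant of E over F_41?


Delta = -16(4 a^3 + 27 b^2) mod 41 = 40
-1728 * (4 a)^3 = -1728 * (4*12)^3 mod 41 = 33
j = 33 * 40^(-1) mod 41 = 8

j = 8 (mod 41)


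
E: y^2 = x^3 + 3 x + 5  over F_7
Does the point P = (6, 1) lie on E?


Check whether y^2 = x^3 + 3 x + 5 (mod 7) for (x, y) = (6, 1).
LHS: y^2 = 1^2 mod 7 = 1
RHS: x^3 + 3 x + 5 = 6^3 + 3*6 + 5 mod 7 = 1
LHS = RHS

Yes, on the curve


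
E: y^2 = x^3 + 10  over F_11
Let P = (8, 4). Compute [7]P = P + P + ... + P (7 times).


k = 7 = 111_2 (binary, LSB first: 111)
Double-and-add from P = (8, 4):
  bit 0 = 1: acc = O + (8, 4) = (8, 4)
  bit 1 = 1: acc = (8, 4) + (10, 3) = (7, 1)
  bit 2 = 1: acc = (7, 1) + (5, 5) = (3, 2)

7P = (3, 2)


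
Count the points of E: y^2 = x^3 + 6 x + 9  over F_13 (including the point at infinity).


For each x in F_13, count y with y^2 = x^3 + 6 x + 9 mod 13:
  x = 0: RHS = 9, y in [3, 10]  -> 2 point(s)
  x = 1: RHS = 3, y in [4, 9]  -> 2 point(s)
  x = 2: RHS = 3, y in [4, 9]  -> 2 point(s)
  x = 6: RHS = 1, y in [1, 12]  -> 2 point(s)
  x = 7: RHS = 4, y in [2, 11]  -> 2 point(s)
  x = 8: RHS = 10, y in [6, 7]  -> 2 point(s)
  x = 9: RHS = 12, y in [5, 8]  -> 2 point(s)
  x = 10: RHS = 3, y in [4, 9]  -> 2 point(s)
Affine points: 16. Add the point at infinity: total = 17.

#E(F_13) = 17


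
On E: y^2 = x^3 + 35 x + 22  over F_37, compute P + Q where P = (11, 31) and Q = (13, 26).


P != Q, so use the chord formula.
s = (y2 - y1) / (x2 - x1) = (32) / (2) mod 37 = 16
x3 = s^2 - x1 - x2 mod 37 = 16^2 - 11 - 13 = 10
y3 = s (x1 - x3) - y1 mod 37 = 16 * (11 - 10) - 31 = 22

P + Q = (10, 22)


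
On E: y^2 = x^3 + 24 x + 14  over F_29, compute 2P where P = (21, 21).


Doubling: s = (3 x1^2 + a) / (2 y1)
s = (3*21^2 + 24) / (2*21) mod 29 = 1
x3 = s^2 - 2 x1 mod 29 = 1^2 - 2*21 = 17
y3 = s (x1 - x3) - y1 mod 29 = 1 * (21 - 17) - 21 = 12

2P = (17, 12)


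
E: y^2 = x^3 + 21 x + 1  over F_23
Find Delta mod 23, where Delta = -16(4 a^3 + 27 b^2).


4 a^3 + 27 b^2 = 4*21^3 + 27*1^2 = 37044 + 27 = 37071
Delta = -16 * (37071) = -593136
Delta mod 23 = 11

Delta = 11 (mod 23)


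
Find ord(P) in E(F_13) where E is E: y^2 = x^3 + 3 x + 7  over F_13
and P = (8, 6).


Compute successive multiples of P until we hit O:
  1P = (8, 6)
  2P = (10, 7)
  3P = (5, 2)
  4P = (9, 10)
  5P = (12, 4)
  6P = (3, 11)
  7P = (3, 2)
  8P = (12, 9)
  ... (continuing to 13P)
  13P = O

ord(P) = 13


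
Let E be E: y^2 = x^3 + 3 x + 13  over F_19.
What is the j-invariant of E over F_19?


Delta = -16(4 a^3 + 27 b^2) mod 19 = 10
-1728 * (4 a)^3 = -1728 * (4*3)^3 mod 19 = 18
j = 18 * 10^(-1) mod 19 = 17

j = 17 (mod 19)


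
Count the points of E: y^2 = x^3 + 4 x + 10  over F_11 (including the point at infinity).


For each x in F_11, count y with y^2 = x^3 + 4 x + 10 mod 11:
  x = 1: RHS = 4, y in [2, 9]  -> 2 point(s)
  x = 2: RHS = 4, y in [2, 9]  -> 2 point(s)
  x = 3: RHS = 5, y in [4, 7]  -> 2 point(s)
  x = 5: RHS = 1, y in [1, 10]  -> 2 point(s)
  x = 8: RHS = 4, y in [2, 9]  -> 2 point(s)
  x = 9: RHS = 5, y in [4, 7]  -> 2 point(s)
  x = 10: RHS = 5, y in [4, 7]  -> 2 point(s)
Affine points: 14. Add the point at infinity: total = 15.

#E(F_11) = 15


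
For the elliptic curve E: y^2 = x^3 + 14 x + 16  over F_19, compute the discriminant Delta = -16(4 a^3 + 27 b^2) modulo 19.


4 a^3 + 27 b^2 = 4*14^3 + 27*16^2 = 10976 + 6912 = 17888
Delta = -16 * (17888) = -286208
Delta mod 19 = 8

Delta = 8 (mod 19)


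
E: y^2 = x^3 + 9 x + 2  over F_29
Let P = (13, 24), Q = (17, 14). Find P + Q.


P != Q, so use the chord formula.
s = (y2 - y1) / (x2 - x1) = (19) / (4) mod 29 = 12
x3 = s^2 - x1 - x2 mod 29 = 12^2 - 13 - 17 = 27
y3 = s (x1 - x3) - y1 mod 29 = 12 * (13 - 27) - 24 = 11

P + Q = (27, 11)


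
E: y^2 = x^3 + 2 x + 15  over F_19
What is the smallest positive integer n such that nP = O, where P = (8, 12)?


Compute successive multiples of P until we hit O:
  1P = (8, 12)
  2P = (12, 0)
  3P = (8, 7)
  4P = O

ord(P) = 4


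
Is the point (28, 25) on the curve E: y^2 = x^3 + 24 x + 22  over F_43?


Check whether y^2 = x^3 + 24 x + 22 (mod 43) for (x, y) = (28, 25).
LHS: y^2 = 25^2 mod 43 = 23
RHS: x^3 + 24 x + 22 = 28^3 + 24*28 + 22 mod 43 = 28
LHS != RHS

No, not on the curve


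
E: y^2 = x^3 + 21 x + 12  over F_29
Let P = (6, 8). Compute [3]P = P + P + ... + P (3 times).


k = 3 = 11_2 (binary, LSB first: 11)
Double-and-add from P = (6, 8):
  bit 0 = 1: acc = O + (6, 8) = (6, 8)
  bit 1 = 1: acc = (6, 8) + (18, 4) = (18, 25)

3P = (18, 25)


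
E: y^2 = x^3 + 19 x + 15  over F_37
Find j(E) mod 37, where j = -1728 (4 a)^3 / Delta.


Delta = -16(4 a^3 + 27 b^2) mod 37 = 28
-1728 * (4 a)^3 = -1728 * (4*19)^3 mod 37 = 14
j = 14 * 28^(-1) mod 37 = 19

j = 19 (mod 37)


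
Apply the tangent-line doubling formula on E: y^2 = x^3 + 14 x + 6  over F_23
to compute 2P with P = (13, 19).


Doubling: s = (3 x1^2 + a) / (2 y1)
s = (3*13^2 + 14) / (2*19) mod 23 = 1
x3 = s^2 - 2 x1 mod 23 = 1^2 - 2*13 = 21
y3 = s (x1 - x3) - y1 mod 23 = 1 * (13 - 21) - 19 = 19

2P = (21, 19)


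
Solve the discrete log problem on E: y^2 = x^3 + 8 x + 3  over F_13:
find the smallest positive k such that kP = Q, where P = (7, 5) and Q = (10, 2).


Enumerate multiples of P until we hit Q = (10, 2):
  1P = (7, 5)
  2P = (2, 1)
  3P = (1, 5)
  4P = (5, 8)
  5P = (0, 4)
  6P = (10, 2)
Match found at i = 6.

k = 6


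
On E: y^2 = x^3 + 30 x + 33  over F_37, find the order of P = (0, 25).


Compute successive multiples of P until we hit O:
  1P = (0, 25)
  2P = (27, 18)
  3P = (19, 32)
  4P = (29, 13)
  5P = (1, 29)
  6P = (15, 26)
  7P = (10, 36)
  8P = (16, 24)
  ... (continuing to 21P)
  21P = O

ord(P) = 21


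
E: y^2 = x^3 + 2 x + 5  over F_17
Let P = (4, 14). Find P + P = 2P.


Doubling: s = (3 x1^2 + a) / (2 y1)
s = (3*4^2 + 2) / (2*14) mod 17 = 3
x3 = s^2 - 2 x1 mod 17 = 3^2 - 2*4 = 1
y3 = s (x1 - x3) - y1 mod 17 = 3 * (4 - 1) - 14 = 12

2P = (1, 12)


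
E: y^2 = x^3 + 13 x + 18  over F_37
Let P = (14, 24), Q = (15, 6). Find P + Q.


P != Q, so use the chord formula.
s = (y2 - y1) / (x2 - x1) = (19) / (1) mod 37 = 19
x3 = s^2 - x1 - x2 mod 37 = 19^2 - 14 - 15 = 36
y3 = s (x1 - x3) - y1 mod 37 = 19 * (14 - 36) - 24 = 2

P + Q = (36, 2)


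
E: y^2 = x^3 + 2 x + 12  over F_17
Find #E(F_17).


For each x in F_17, count y with y^2 = x^3 + 2 x + 12 mod 17:
  x = 1: RHS = 15, y in [7, 10]  -> 2 point(s)
  x = 4: RHS = 16, y in [4, 13]  -> 2 point(s)
  x = 6: RHS = 2, y in [6, 11]  -> 2 point(s)
  x = 8: RHS = 13, y in [8, 9]  -> 2 point(s)
  x = 12: RHS = 13, y in [8, 9]  -> 2 point(s)
  x = 13: RHS = 8, y in [5, 12]  -> 2 point(s)
  x = 14: RHS = 13, y in [8, 9]  -> 2 point(s)
  x = 15: RHS = 0, y in [0]  -> 1 point(s)
  x = 16: RHS = 9, y in [3, 14]  -> 2 point(s)
Affine points: 17. Add the point at infinity: total = 18.

#E(F_17) = 18


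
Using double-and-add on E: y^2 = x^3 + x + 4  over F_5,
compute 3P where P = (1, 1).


k = 3 = 11_2 (binary, LSB first: 11)
Double-and-add from P = (1, 1):
  bit 0 = 1: acc = O + (1, 1) = (1, 1)
  bit 1 = 1: acc = (1, 1) + (2, 2) = (3, 2)

3P = (3, 2)


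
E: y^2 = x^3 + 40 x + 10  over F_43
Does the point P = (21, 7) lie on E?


Check whether y^2 = x^3 + 40 x + 10 (mod 43) for (x, y) = (21, 7).
LHS: y^2 = 7^2 mod 43 = 6
RHS: x^3 + 40 x + 10 = 21^3 + 40*21 + 10 mod 43 = 6
LHS = RHS

Yes, on the curve


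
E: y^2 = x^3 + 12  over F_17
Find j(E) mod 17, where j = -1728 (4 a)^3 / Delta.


Delta = -16(4 a^3 + 27 b^2) mod 17 = 12
-1728 * (4 a)^3 = -1728 * (4*0)^3 mod 17 = 0
j = 0 * 12^(-1) mod 17 = 0

j = 0 (mod 17)


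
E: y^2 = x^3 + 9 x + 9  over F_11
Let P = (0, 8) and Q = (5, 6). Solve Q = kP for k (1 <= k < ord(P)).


Enumerate multiples of P until we hit Q = (5, 6):
  1P = (0, 8)
  2P = (5, 5)
  3P = (9, 4)
  4P = (6, 2)
  5P = (6, 9)
  6P = (9, 7)
  7P = (5, 6)
Match found at i = 7.

k = 7


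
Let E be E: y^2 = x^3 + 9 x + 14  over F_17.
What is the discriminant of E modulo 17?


4 a^3 + 27 b^2 = 4*9^3 + 27*14^2 = 2916 + 5292 = 8208
Delta = -16 * (8208) = -131328
Delta mod 17 = 14

Delta = 14 (mod 17)


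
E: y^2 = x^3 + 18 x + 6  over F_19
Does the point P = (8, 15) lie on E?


Check whether y^2 = x^3 + 18 x + 6 (mod 19) for (x, y) = (8, 15).
LHS: y^2 = 15^2 mod 19 = 16
RHS: x^3 + 18 x + 6 = 8^3 + 18*8 + 6 mod 19 = 16
LHS = RHS

Yes, on the curve


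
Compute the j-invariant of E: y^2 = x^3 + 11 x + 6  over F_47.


Delta = -16(4 a^3 + 27 b^2) mod 47 = 32
-1728 * (4 a)^3 = -1728 * (4*11)^3 mod 47 = 32
j = 32 * 32^(-1) mod 47 = 1

j = 1 (mod 47)


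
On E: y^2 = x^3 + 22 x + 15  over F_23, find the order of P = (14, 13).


Compute successive multiples of P until we hit O:
  1P = (14, 13)
  2P = (11, 22)
  3P = (7, 12)
  4P = (10, 4)
  5P = (17, 9)
  6P = (4, 12)
  7P = (8, 6)
  8P = (3, 19)
  ... (continuing to 27P)
  27P = O

ord(P) = 27


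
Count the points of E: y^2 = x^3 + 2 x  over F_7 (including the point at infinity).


For each x in F_7, count y with y^2 = x^3 + 2 x + 0 mod 7:
  x = 0: RHS = 0, y in [0]  -> 1 point(s)
  x = 4: RHS = 2, y in [3, 4]  -> 2 point(s)
  x = 5: RHS = 2, y in [3, 4]  -> 2 point(s)
  x = 6: RHS = 4, y in [2, 5]  -> 2 point(s)
Affine points: 7. Add the point at infinity: total = 8.

#E(F_7) = 8


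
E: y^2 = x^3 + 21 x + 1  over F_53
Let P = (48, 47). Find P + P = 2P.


Doubling: s = (3 x1^2 + a) / (2 y1)
s = (3*48^2 + 21) / (2*47) mod 53 = 45
x3 = s^2 - 2 x1 mod 53 = 45^2 - 2*48 = 21
y3 = s (x1 - x3) - y1 mod 53 = 45 * (48 - 21) - 47 = 2

2P = (21, 2)


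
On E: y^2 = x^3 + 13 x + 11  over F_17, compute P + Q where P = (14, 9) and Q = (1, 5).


P != Q, so use the chord formula.
s = (y2 - y1) / (x2 - x1) = (13) / (4) mod 17 = 16
x3 = s^2 - x1 - x2 mod 17 = 16^2 - 14 - 1 = 3
y3 = s (x1 - x3) - y1 mod 17 = 16 * (14 - 3) - 9 = 14

P + Q = (3, 14)


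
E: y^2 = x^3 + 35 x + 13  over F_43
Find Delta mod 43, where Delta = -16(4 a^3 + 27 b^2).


4 a^3 + 27 b^2 = 4*35^3 + 27*13^2 = 171500 + 4563 = 176063
Delta = -16 * (176063) = -2817008
Delta mod 43 = 8

Delta = 8 (mod 43)


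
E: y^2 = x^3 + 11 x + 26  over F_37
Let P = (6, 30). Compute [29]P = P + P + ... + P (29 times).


k = 29 = 11101_2 (binary, LSB first: 10111)
Double-and-add from P = (6, 30):
  bit 0 = 1: acc = O + (6, 30) = (6, 30)
  bit 1 = 0: acc unchanged = (6, 30)
  bit 2 = 1: acc = (6, 30) + (12, 6) = (35, 12)
  bit 3 = 1: acc = (35, 12) + (22, 1) = (21, 34)
  bit 4 = 1: acc = (21, 34) + (19, 29) = (31, 15)

29P = (31, 15)


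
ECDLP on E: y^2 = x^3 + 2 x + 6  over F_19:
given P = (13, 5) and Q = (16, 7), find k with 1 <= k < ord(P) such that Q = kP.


Enumerate multiples of P until we hit Q = (16, 7):
  1P = (13, 5)
  2P = (0, 5)
  3P = (6, 14)
  4P = (16, 7)
Match found at i = 4.

k = 4


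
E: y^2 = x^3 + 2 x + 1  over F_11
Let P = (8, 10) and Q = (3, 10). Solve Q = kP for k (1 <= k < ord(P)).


Enumerate multiples of P until we hit Q = (3, 10):
  1P = (8, 10)
  2P = (10, 8)
  3P = (5, 9)
  4P = (3, 10)
Match found at i = 4.

k = 4


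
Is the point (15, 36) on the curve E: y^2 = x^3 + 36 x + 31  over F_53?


Check whether y^2 = x^3 + 36 x + 31 (mod 53) for (x, y) = (15, 36).
LHS: y^2 = 36^2 mod 53 = 24
RHS: x^3 + 36 x + 31 = 15^3 + 36*15 + 31 mod 53 = 24
LHS = RHS

Yes, on the curve


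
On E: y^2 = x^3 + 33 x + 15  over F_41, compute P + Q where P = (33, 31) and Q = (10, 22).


P != Q, so use the chord formula.
s = (y2 - y1) / (x2 - x1) = (32) / (18) mod 41 = 20
x3 = s^2 - x1 - x2 mod 41 = 20^2 - 33 - 10 = 29
y3 = s (x1 - x3) - y1 mod 41 = 20 * (33 - 29) - 31 = 8

P + Q = (29, 8)


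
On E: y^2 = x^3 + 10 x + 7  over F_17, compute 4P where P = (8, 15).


k = 4 = 100_2 (binary, LSB first: 001)
Double-and-add from P = (8, 15):
  bit 0 = 0: acc unchanged = O
  bit 1 = 0: acc unchanged = O
  bit 2 = 1: acc = O + (4, 3) = (4, 3)

4P = (4, 3)


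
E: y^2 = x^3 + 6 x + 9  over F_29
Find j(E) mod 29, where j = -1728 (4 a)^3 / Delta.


Delta = -16(4 a^3 + 27 b^2) mod 29 = 20
-1728 * (4 a)^3 = -1728 * (4*6)^3 mod 29 = 8
j = 8 * 20^(-1) mod 29 = 12

j = 12 (mod 29)


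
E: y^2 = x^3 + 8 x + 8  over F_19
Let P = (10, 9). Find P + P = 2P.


Doubling: s = (3 x1^2 + a) / (2 y1)
s = (3*10^2 + 8) / (2*9) mod 19 = 15
x3 = s^2 - 2 x1 mod 19 = 15^2 - 2*10 = 15
y3 = s (x1 - x3) - y1 mod 19 = 15 * (10 - 15) - 9 = 11

2P = (15, 11)


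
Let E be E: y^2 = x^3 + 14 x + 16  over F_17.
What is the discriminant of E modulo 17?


4 a^3 + 27 b^2 = 4*14^3 + 27*16^2 = 10976 + 6912 = 17888
Delta = -16 * (17888) = -286208
Delta mod 17 = 4

Delta = 4 (mod 17)


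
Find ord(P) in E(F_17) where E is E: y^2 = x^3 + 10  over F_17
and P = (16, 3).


Compute successive multiples of P until we hit O:
  1P = (16, 3)
  2P = (15, 6)
  3P = (12, 2)
  4P = (5, 4)
  5P = (5, 13)
  6P = (12, 15)
  7P = (15, 11)
  8P = (16, 14)
  ... (continuing to 9P)
  9P = O

ord(P) = 9


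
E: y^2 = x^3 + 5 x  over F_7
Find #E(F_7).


For each x in F_7, count y with y^2 = x^3 + 5 x + 0 mod 7:
  x = 0: RHS = 0, y in [0]  -> 1 point(s)
  x = 2: RHS = 4, y in [2, 5]  -> 2 point(s)
  x = 3: RHS = 0, y in [0]  -> 1 point(s)
  x = 4: RHS = 0, y in [0]  -> 1 point(s)
  x = 6: RHS = 1, y in [1, 6]  -> 2 point(s)
Affine points: 7. Add the point at infinity: total = 8.

#E(F_7) = 8


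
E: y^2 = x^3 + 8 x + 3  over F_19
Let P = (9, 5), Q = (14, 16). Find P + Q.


P != Q, so use the chord formula.
s = (y2 - y1) / (x2 - x1) = (11) / (5) mod 19 = 6
x3 = s^2 - x1 - x2 mod 19 = 6^2 - 9 - 14 = 13
y3 = s (x1 - x3) - y1 mod 19 = 6 * (9 - 13) - 5 = 9

P + Q = (13, 9)


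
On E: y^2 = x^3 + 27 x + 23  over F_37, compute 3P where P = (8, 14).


k = 3 = 11_2 (binary, LSB first: 11)
Double-and-add from P = (8, 14):
  bit 0 = 1: acc = O + (8, 14) = (8, 14)
  bit 1 = 1: acc = (8, 14) + (17, 20) = (33, 31)

3P = (33, 31)


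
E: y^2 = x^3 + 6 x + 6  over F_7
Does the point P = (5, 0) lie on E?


Check whether y^2 = x^3 + 6 x + 6 (mod 7) for (x, y) = (5, 0).
LHS: y^2 = 0^2 mod 7 = 0
RHS: x^3 + 6 x + 6 = 5^3 + 6*5 + 6 mod 7 = 0
LHS = RHS

Yes, on the curve


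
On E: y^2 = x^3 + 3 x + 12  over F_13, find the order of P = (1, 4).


Compute successive multiples of P until we hit O:
  1P = (1, 4)
  2P = (1, 9)
  3P = O

ord(P) = 3


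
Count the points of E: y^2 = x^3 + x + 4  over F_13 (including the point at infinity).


For each x in F_13, count y with y^2 = x^3 + 1 x + 4 mod 13:
  x = 0: RHS = 4, y in [2, 11]  -> 2 point(s)
  x = 2: RHS = 1, y in [1, 12]  -> 2 point(s)
  x = 5: RHS = 4, y in [2, 11]  -> 2 point(s)
  x = 7: RHS = 3, y in [4, 9]  -> 2 point(s)
  x = 8: RHS = 4, y in [2, 11]  -> 2 point(s)
  x = 9: RHS = 1, y in [1, 12]  -> 2 point(s)
  x = 10: RHS = 0, y in [0]  -> 1 point(s)
Affine points: 13. Add the point at infinity: total = 14.

#E(F_13) = 14


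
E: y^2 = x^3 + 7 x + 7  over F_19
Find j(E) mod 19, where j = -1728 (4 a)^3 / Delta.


Delta = -16(4 a^3 + 27 b^2) mod 19 = 10
-1728 * (4 a)^3 = -1728 * (4*7)^3 mod 19 = 7
j = 7 * 10^(-1) mod 19 = 14

j = 14 (mod 19)


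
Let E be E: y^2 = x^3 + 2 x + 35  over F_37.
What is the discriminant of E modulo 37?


4 a^3 + 27 b^2 = 4*2^3 + 27*35^2 = 32 + 33075 = 33107
Delta = -16 * (33107) = -529712
Delta mod 37 = 17

Delta = 17 (mod 37)


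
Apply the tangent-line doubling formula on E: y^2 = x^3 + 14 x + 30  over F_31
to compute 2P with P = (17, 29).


Doubling: s = (3 x1^2 + a) / (2 y1)
s = (3*17^2 + 14) / (2*29) mod 31 = 20
x3 = s^2 - 2 x1 mod 31 = 20^2 - 2*17 = 25
y3 = s (x1 - x3) - y1 mod 31 = 20 * (17 - 25) - 29 = 28

2P = (25, 28)


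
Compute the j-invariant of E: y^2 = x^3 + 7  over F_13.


Delta = -16(4 a^3 + 27 b^2) mod 13 = 9
-1728 * (4 a)^3 = -1728 * (4*0)^3 mod 13 = 0
j = 0 * 9^(-1) mod 13 = 0

j = 0 (mod 13)


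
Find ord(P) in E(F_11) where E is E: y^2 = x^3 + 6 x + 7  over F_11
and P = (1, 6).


Compute successive multiples of P until we hit O:
  1P = (1, 6)
  2P = (2, 7)
  3P = (9, 8)
  4P = (10, 0)
  5P = (9, 3)
  6P = (2, 4)
  7P = (1, 5)
  8P = O

ord(P) = 8


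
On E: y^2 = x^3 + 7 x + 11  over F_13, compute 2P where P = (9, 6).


k = 2 = 10_2 (binary, LSB first: 01)
Double-and-add from P = (9, 6):
  bit 0 = 0: acc unchanged = O
  bit 1 = 1: acc = O + (4, 5) = (4, 5)

2P = (4, 5)


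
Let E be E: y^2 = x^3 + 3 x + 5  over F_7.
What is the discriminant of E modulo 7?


4 a^3 + 27 b^2 = 4*3^3 + 27*5^2 = 108 + 675 = 783
Delta = -16 * (783) = -12528
Delta mod 7 = 2

Delta = 2 (mod 7)


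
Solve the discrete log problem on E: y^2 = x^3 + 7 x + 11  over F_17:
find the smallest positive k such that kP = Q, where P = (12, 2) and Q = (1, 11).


Enumerate multiples of P until we hit Q = (1, 11):
  1P = (12, 2)
  2P = (1, 11)
Match found at i = 2.

k = 2


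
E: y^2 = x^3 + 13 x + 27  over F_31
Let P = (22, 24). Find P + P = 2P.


Doubling: s = (3 x1^2 + a) / (2 y1)
s = (3*22^2 + 13) / (2*24) mod 31 = 26
x3 = s^2 - 2 x1 mod 31 = 26^2 - 2*22 = 12
y3 = s (x1 - x3) - y1 mod 31 = 26 * (22 - 12) - 24 = 19

2P = (12, 19)


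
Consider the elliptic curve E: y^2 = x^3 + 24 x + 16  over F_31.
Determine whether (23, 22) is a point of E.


Check whether y^2 = x^3 + 24 x + 16 (mod 31) for (x, y) = (23, 22).
LHS: y^2 = 22^2 mod 31 = 19
RHS: x^3 + 24 x + 16 = 23^3 + 24*23 + 16 mod 31 = 25
LHS != RHS

No, not on the curve


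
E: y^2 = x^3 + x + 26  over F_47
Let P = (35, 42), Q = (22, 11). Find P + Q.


P != Q, so use the chord formula.
s = (y2 - y1) / (x2 - x1) = (16) / (34) mod 47 = 6
x3 = s^2 - x1 - x2 mod 47 = 6^2 - 35 - 22 = 26
y3 = s (x1 - x3) - y1 mod 47 = 6 * (35 - 26) - 42 = 12

P + Q = (26, 12)


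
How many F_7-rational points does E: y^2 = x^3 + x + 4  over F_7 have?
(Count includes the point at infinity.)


For each x in F_7, count y with y^2 = x^3 + 1 x + 4 mod 7:
  x = 0: RHS = 4, y in [2, 5]  -> 2 point(s)
  x = 2: RHS = 0, y in [0]  -> 1 point(s)
  x = 4: RHS = 2, y in [3, 4]  -> 2 point(s)
  x = 5: RHS = 1, y in [1, 6]  -> 2 point(s)
  x = 6: RHS = 2, y in [3, 4]  -> 2 point(s)
Affine points: 9. Add the point at infinity: total = 10.

#E(F_7) = 10


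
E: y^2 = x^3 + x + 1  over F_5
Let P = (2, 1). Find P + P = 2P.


Doubling: s = (3 x1^2 + a) / (2 y1)
s = (3*2^2 + 1) / (2*1) mod 5 = 4
x3 = s^2 - 2 x1 mod 5 = 4^2 - 2*2 = 2
y3 = s (x1 - x3) - y1 mod 5 = 4 * (2 - 2) - 1 = 4

2P = (2, 4)


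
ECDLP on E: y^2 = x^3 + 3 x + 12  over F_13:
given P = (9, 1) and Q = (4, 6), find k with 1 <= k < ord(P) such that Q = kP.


Enumerate multiples of P until we hit Q = (4, 6):
  1P = (9, 1)
  2P = (5, 10)
  3P = (0, 8)
  4P = (3, 3)
  5P = (4, 6)
Match found at i = 5.

k = 5


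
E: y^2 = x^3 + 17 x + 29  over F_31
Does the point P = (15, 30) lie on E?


Check whether y^2 = x^3 + 17 x + 29 (mod 31) for (x, y) = (15, 30).
LHS: y^2 = 30^2 mod 31 = 1
RHS: x^3 + 17 x + 29 = 15^3 + 17*15 + 29 mod 31 = 1
LHS = RHS

Yes, on the curve


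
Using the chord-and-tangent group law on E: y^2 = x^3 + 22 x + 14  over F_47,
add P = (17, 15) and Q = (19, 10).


P != Q, so use the chord formula.
s = (y2 - y1) / (x2 - x1) = (42) / (2) mod 47 = 21
x3 = s^2 - x1 - x2 mod 47 = 21^2 - 17 - 19 = 29
y3 = s (x1 - x3) - y1 mod 47 = 21 * (17 - 29) - 15 = 15

P + Q = (29, 15)


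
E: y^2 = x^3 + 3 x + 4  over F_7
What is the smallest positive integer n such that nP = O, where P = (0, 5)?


Compute successive multiples of P until we hit O:
  1P = (0, 5)
  2P = (1, 1)
  3P = (1, 6)
  4P = (0, 2)
  5P = O

ord(P) = 5


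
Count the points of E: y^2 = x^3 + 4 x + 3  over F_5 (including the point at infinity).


For each x in F_5, count y with y^2 = x^3 + 4 x + 3 mod 5:
  x = 2: RHS = 4, y in [2, 3]  -> 2 point(s)
Affine points: 2. Add the point at infinity: total = 3.

#E(F_5) = 3


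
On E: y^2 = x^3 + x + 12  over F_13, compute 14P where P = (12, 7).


k = 14 = 1110_2 (binary, LSB first: 0111)
Double-and-add from P = (12, 7):
  bit 0 = 0: acc unchanged = O
  bit 1 = 1: acc = O + (5, 8) = (5, 8)
  bit 2 = 1: acc = (5, 8) + (2, 3) = (3, 4)
  bit 3 = 1: acc = (3, 4) + (9, 10) = (2, 10)

14P = (2, 10)


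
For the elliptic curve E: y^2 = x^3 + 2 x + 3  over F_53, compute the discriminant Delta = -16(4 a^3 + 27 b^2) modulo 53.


4 a^3 + 27 b^2 = 4*2^3 + 27*3^2 = 32 + 243 = 275
Delta = -16 * (275) = -4400
Delta mod 53 = 52

Delta = 52 (mod 53)


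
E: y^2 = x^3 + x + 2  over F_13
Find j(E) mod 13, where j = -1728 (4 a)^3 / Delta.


Delta = -16(4 a^3 + 27 b^2) mod 13 = 2
-1728 * (4 a)^3 = -1728 * (4*1)^3 mod 13 = 12
j = 12 * 2^(-1) mod 13 = 6

j = 6 (mod 13)


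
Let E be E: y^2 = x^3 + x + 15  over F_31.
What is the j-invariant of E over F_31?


Delta = -16(4 a^3 + 27 b^2) mod 31 = 14
-1728 * (4 a)^3 = -1728 * (4*1)^3 mod 31 = 16
j = 16 * 14^(-1) mod 31 = 10

j = 10 (mod 31)


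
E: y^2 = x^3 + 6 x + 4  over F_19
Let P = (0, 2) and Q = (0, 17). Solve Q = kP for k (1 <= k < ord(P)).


Enumerate multiples of P until we hit Q = (0, 17):
  1P = (0, 2)
  2P = (7, 16)
  3P = (16, 4)
  4P = (14, 1)
  5P = (2, 9)
  6P = (15, 12)
  7P = (15, 7)
  8P = (2, 10)
  9P = (14, 18)
  10P = (16, 15)
  11P = (7, 3)
  12P = (0, 17)
Match found at i = 12.

k = 12


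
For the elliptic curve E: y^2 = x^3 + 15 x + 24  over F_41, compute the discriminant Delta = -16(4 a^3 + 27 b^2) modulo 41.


4 a^3 + 27 b^2 = 4*15^3 + 27*24^2 = 13500 + 15552 = 29052
Delta = -16 * (29052) = -464832
Delta mod 41 = 26

Delta = 26 (mod 41)


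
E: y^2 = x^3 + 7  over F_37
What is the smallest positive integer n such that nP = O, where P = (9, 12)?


Compute successive multiples of P until we hit O:
  1P = (9, 12)
  2P = (3, 21)
  3P = (18, 20)
  4P = (35, 6)
  5P = (4, 21)
  6P = (8, 1)
  7P = (30, 16)
  8P = (5, 24)
  ... (continuing to 39P)
  39P = O

ord(P) = 39


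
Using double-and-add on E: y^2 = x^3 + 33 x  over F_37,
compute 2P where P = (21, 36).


k = 2 = 10_2 (binary, LSB first: 01)
Double-and-add from P = (21, 36):
  bit 0 = 0: acc unchanged = O
  bit 1 = 1: acc = O + (28, 11) = (28, 11)

2P = (28, 11)


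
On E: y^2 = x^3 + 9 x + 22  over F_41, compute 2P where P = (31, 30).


Doubling: s = (3 x1^2 + a) / (2 y1)
s = (3*31^2 + 9) / (2*30) mod 41 = 40
x3 = s^2 - 2 x1 mod 41 = 40^2 - 2*31 = 21
y3 = s (x1 - x3) - y1 mod 41 = 40 * (31 - 21) - 30 = 1

2P = (21, 1)


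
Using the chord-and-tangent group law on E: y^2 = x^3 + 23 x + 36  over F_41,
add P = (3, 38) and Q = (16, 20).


P != Q, so use the chord formula.
s = (y2 - y1) / (x2 - x1) = (23) / (13) mod 41 = 27
x3 = s^2 - x1 - x2 mod 41 = 27^2 - 3 - 16 = 13
y3 = s (x1 - x3) - y1 mod 41 = 27 * (3 - 13) - 38 = 20

P + Q = (13, 20)


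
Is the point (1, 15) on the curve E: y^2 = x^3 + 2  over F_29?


Check whether y^2 = x^3 + 0 x + 2 (mod 29) for (x, y) = (1, 15).
LHS: y^2 = 15^2 mod 29 = 22
RHS: x^3 + 0 x + 2 = 1^3 + 0*1 + 2 mod 29 = 3
LHS != RHS

No, not on the curve


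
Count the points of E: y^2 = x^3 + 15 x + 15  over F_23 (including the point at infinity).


For each x in F_23, count y with y^2 = x^3 + 15 x + 15 mod 23:
  x = 1: RHS = 8, y in [10, 13]  -> 2 point(s)
  x = 3: RHS = 18, y in [8, 15]  -> 2 point(s)
  x = 4: RHS = 1, y in [1, 22]  -> 2 point(s)
  x = 5: RHS = 8, y in [10, 13]  -> 2 point(s)
  x = 7: RHS = 3, y in [7, 16]  -> 2 point(s)
  x = 8: RHS = 3, y in [7, 16]  -> 2 point(s)
  x = 11: RHS = 16, y in [4, 19]  -> 2 point(s)
  x = 14: RHS = 2, y in [5, 18]  -> 2 point(s)
  x = 15: RHS = 4, y in [2, 21]  -> 2 point(s)
  x = 16: RHS = 4, y in [2, 21]  -> 2 point(s)
  x = 17: RHS = 8, y in [10, 13]  -> 2 point(s)
  x = 19: RHS = 6, y in [11, 12]  -> 2 point(s)
  x = 20: RHS = 12, y in [9, 14]  -> 2 point(s)
  x = 21: RHS = 0, y in [0]  -> 1 point(s)
Affine points: 27. Add the point at infinity: total = 28.

#E(F_23) = 28
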